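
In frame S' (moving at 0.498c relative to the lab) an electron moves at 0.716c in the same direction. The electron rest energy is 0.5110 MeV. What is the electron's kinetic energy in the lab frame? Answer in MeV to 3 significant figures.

u_lab = (0.716 + 0.498)/(1 + 0.716×0.498) = 0.894905
γ = 1/√(1 − 0.894905²) = 2.2409
K = (γ − 1)m₀c² = (2.2409 − 1) × 0.5110 = 1.2409 × 0.5110 = 0.634 MeV

K ≈ 0.634 MeV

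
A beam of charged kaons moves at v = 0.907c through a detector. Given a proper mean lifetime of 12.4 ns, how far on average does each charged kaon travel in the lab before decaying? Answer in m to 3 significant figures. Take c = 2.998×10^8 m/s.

d ≈ 8.01 m

γ = 1/√(1 − 0.907²) = 2.3746
Dilated lifetime: Δt = γτ₀ = 2.3746 × 12.4 ns = 29.445 ns
d = vΔt = 0.907c × 29.445 ns = 2.7192×10^8 m/s × 2.9445×10^-8 s = 8.01 m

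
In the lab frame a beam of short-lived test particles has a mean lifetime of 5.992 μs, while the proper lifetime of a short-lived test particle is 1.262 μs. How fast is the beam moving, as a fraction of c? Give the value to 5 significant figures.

γ = Δt/τ₀ = 5.992/1.262 = 4.748019
β = √(1 − 1/γ²) = √(1 − 1/4.748019²) = 0.97757

β ≈ 0.97757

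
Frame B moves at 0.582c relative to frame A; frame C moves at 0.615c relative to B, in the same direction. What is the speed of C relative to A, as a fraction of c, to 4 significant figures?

u ≈ 0.8815c

Compose boost 2: (0.615 + 0.582)/(1 + 0.615×0.582) = 1.197/1.35793 = 0.8815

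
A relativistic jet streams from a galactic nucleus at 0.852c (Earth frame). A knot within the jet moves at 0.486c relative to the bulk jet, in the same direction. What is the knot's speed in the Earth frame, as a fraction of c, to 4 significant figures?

Relativistic velocity addition: u = (u' + v)/(1 + u'v/c²)
= (0.486 + 0.852)/(1 + 0.486×0.852) = 1.338/1.41407 = 0.9462

u ≈ 0.9462c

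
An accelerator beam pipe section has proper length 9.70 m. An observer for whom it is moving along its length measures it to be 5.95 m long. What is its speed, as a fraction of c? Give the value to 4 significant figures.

β ≈ 0.7898

γ = L₀/L = 9.70/5.95 = 1.63025
β = √(1 − 1/γ²) = 0.7898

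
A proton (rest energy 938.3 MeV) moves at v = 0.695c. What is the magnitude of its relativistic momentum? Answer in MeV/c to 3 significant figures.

p ≈ 907 MeV/c

γ = 1/√(1 − 0.695²) = 1.3908
p = γβm₀c = 1.3908 × 0.695 × 938.3 MeV/c = 907 MeV/c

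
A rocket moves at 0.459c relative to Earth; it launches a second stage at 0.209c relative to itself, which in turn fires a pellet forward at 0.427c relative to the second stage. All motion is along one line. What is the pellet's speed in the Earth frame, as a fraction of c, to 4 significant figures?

u ≈ 0.8225c

Compose boost 2: (0.209 + 0.459)/(1 + 0.209×0.459) = 0.6680/1.09593 = 0.609527
Compose boost 3: (0.427 + 0.609527)/(1 + 0.427×0.609527) = 1.03653/1.26027 = 0.8225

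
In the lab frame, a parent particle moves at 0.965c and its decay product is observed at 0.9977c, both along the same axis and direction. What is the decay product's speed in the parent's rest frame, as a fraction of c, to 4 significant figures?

Inverse velocity addition: u' = (u − v)/(1 − uv/c²)
= (0.9977 − 0.965)/(1 − 0.9977×0.965) = 0.03270/0.0372195 = 0.8786

u' ≈ 0.8786c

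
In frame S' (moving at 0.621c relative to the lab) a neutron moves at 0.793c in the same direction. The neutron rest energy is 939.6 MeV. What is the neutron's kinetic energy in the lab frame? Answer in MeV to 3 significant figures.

u_lab = (0.793 + 0.621)/(1 + 0.793×0.621) = 0.947434
γ = 1/√(1 − 0.947434²) = 3.1255
K = (γ − 1)m₀c² = (3.1255 − 1) × 939.6 = 2.1255 × 939.6 = 2000 MeV

K ≈ 2000 MeV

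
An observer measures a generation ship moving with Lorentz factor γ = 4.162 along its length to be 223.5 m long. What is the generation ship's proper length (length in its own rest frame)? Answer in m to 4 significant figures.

L₀ ≈ 930.2 m

γ = 4.162 (given)
L₀ = γL = 4.162 × 223.5 = 930.2 m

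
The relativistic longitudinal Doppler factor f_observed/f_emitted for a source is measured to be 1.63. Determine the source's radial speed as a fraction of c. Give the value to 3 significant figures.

f_obs/f_src = √((1+β)/(1−β)) = 1.63  ⇒  (1+β)/(1−β) = 2.6569
β = |1 − D²|/(1 + D²) = |1 − 2.6569|/(1 + 2.6569) = 0.453

β ≈ 0.453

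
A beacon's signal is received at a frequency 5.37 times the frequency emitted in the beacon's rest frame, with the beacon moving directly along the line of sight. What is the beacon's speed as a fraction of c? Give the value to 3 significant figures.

β ≈ 0.933

f_obs/f_src = √((1+β)/(1−β)) = 5.37  ⇒  (1+β)/(1−β) = 28.837
β = |1 − D²|/(1 + D²) = |1 − 28.837|/(1 + 28.837) = 0.933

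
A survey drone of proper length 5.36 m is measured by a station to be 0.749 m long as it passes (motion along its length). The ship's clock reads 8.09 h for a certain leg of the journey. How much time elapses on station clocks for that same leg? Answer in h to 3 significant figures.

Δt ≈ 57.9 h

Length contraction ⇒ γ = L₀/L = 5.36/0.749 = 7.1562
Time dilation: Δt = γτ₀ = 7.1562 × 8.09 h = 57.9 h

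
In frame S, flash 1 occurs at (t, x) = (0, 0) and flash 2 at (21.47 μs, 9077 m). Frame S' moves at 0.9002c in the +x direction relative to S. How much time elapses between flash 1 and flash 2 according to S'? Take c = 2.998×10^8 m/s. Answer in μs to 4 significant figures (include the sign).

γ = 1/√(1 − 0.9002²) = 2.29633
Δt' = γ(Δt − vΔx/c²) = 2.29633 × (21.47 μs − 0.9002×9077 m / (2.998×10^8 m/s))
= 2.29633 × (-5.78522 μs) = -13.28 μs

Δt' ≈ -13.28 μs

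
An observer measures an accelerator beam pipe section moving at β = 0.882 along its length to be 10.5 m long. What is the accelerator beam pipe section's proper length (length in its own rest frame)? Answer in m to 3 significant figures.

γ = 1/√(1 − 0.882²) = 2.1220
L₀ = γL = 2.1220 × 10.5 = 22.3 m

L₀ ≈ 22.3 m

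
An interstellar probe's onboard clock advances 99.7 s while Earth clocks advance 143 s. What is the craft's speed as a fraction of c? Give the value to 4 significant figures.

γ = Δt/τ₀ = 143/99.7 = 1.43430
β = √(1 − 1/γ²) = √(1 − 1/1.43430²) = 0.7169

β ≈ 0.7169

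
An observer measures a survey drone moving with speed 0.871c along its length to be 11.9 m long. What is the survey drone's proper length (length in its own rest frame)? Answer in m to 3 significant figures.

L₀ ≈ 24.2 m

γ = 1/√(1 − 0.871²) = 2.0355
L₀ = γL = 2.0355 × 11.9 = 24.2 m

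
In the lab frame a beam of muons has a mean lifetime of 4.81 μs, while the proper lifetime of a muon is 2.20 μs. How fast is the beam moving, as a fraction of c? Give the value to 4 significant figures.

β ≈ 0.8893

γ = Δt/τ₀ = 4.81/2.20 = 2.18636
β = √(1 − 1/γ²) = √(1 − 1/2.18636²) = 0.8893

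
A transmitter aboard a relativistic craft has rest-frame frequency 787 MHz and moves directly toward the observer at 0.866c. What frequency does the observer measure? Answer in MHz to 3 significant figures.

f_obs ≈ 2940 MHz

Relativistic Doppler: f_obs = f_src √((1+β)/(1−β))
= 787 × √(1.8660/0.13400) = 787 × 3.7317 = 2940 MHz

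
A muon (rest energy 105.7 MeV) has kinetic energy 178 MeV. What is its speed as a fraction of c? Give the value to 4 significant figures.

β ≈ 0.9280

γ = 1 + K/(m₀c²) = 1 + 178/105.7 = 2.68401
β = √(1 − 1/γ²) = 0.9280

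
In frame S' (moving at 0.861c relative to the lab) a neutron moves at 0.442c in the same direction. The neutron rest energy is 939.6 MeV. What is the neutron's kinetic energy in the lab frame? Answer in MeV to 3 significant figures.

u_lab = (0.442 + 0.861)/(1 + 0.442×0.861) = 0.943819
γ = 1/√(1 − 0.943819²) = 3.0260
K = (γ − 1)m₀c² = (3.0260 − 1) × 939.6 = 2.0260 × 939.6 = 1900 MeV

K ≈ 1900 MeV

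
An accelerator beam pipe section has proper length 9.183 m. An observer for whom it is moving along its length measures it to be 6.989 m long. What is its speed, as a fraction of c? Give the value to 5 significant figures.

β ≈ 0.64866

γ = L₀/L = 9.183/6.989 = 1.313922
β = √(1 − 1/γ²) = 0.64866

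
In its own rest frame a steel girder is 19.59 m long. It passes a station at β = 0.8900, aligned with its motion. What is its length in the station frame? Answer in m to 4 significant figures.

L ≈ 8.932 m

γ = 1/√(1 − 0.8900²) = 2.19317
Length contraction: L = L₀/γ = 19.59/2.19317 = 8.932 m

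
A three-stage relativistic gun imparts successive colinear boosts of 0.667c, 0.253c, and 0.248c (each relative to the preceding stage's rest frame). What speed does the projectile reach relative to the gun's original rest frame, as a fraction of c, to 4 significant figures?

u ≈ 0.8661c

Compose boost 2: (0.253 + 0.667)/(1 + 0.253×0.667) = 0.9200/1.16875 = 0.787165
Compose boost 3: (0.248 + 0.787165)/(1 + 0.248×0.787165) = 1.03517/1.19522 = 0.8661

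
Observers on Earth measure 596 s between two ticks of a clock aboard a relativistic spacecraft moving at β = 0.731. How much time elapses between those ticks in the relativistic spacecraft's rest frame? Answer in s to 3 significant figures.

τ₀ ≈ 407 s

γ = 1/√(1 − 0.731²) = 1.4655
Proper time: τ₀ = Δt/γ = 596/1.4655 = 407 s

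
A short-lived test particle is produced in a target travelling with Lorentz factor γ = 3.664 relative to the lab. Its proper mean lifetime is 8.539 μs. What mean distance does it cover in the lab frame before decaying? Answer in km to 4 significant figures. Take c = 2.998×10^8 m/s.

β = √(1 − 1/γ²) = √(1 − 1/3.664²) = 0.962035
Dilated lifetime: Δt = γτ₀ = 3.664 × 8.539 μs = 31.2869 μs
d = vΔt = 0.962035c × 31.2869 μs = 2.88418×10^8 m/s × 3.12869×10^-5 s = 9.024 km

d ≈ 9.024 km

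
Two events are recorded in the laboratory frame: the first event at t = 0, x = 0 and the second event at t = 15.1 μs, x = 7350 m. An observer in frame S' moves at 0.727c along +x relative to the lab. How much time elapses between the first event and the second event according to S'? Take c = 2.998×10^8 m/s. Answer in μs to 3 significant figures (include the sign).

Δt' ≈ -3.97 μs

γ = 1/√(1 − 0.727²) = 1.4564
Δt' = γ(Δt − vΔx/c²) = 1.4564 × (15.1 μs − 0.727×7350 m / (2.998×10^8 m/s))
= 1.4564 × (-2.7234 μs) = -3.97 μs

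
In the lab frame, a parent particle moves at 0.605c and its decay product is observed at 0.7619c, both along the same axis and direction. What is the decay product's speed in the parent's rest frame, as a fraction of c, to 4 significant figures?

u' ≈ 0.2911c

Inverse velocity addition: u' = (u − v)/(1 − uv/c²)
= (0.7619 − 0.605)/(1 − 0.7619×0.605) = 0.1569/0.539050 = 0.2911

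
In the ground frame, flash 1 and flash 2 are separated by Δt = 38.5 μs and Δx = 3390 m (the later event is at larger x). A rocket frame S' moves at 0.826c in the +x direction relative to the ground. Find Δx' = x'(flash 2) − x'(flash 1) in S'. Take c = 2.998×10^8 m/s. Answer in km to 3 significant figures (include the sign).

γ = 1/√(1 − 0.826²) = 1.7741
Δx' = γ(Δx − vΔt) = 1.7741 × (3390 m − 0.826×(2.998×10^8 m/s)×38.5×10^-6 s)
= 1.7741 × (-6143.9 m) = -10.9 km

Δx' ≈ -10.9 km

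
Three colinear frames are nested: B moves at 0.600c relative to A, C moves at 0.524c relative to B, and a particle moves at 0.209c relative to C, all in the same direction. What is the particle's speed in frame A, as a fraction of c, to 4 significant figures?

Compose boost 2: (0.524 + 0.600)/(1 + 0.524×0.600) = 1.124/1.31440 = 0.855143
Compose boost 3: (0.209 + 0.855143)/(1 + 0.209×0.855143) = 1.06414/1.17872 = 0.9028

u ≈ 0.9028c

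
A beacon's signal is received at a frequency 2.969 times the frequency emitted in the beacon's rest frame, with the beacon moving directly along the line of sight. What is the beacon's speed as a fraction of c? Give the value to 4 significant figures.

β ≈ 0.7962

f_obs/f_src = √((1+β)/(1−β)) = 2.969  ⇒  (1+β)/(1−β) = 8.81496
β = |1 − D²|/(1 + D²) = |1 − 8.81496|/(1 + 8.81496) = 0.7962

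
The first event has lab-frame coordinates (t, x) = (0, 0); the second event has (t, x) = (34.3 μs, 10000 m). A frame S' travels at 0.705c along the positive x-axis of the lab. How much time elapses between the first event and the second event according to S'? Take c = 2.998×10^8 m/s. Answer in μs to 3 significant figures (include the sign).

γ = 1/√(1 − 0.705²) = 1.4100
Δt' = γ(Δt − vΔx/c²) = 1.4100 × (34.3 μs − 0.705×10000 m / (2.998×10^8 m/s))
= 1.4100 × (10.784 μs) = 15.2 μs

Δt' ≈ 15.2 μs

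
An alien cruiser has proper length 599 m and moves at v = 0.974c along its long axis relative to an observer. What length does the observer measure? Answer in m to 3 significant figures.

γ = 1/√(1 − 0.974²) = 4.4141
Length contraction: L = L₀/γ = 599/4.4141 = 136 m

L ≈ 136 m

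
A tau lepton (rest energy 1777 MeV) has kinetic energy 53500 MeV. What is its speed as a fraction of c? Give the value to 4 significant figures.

β ≈ 0.9995

γ = 1 + K/(m₀c²) = 1 + 53500/1777 = 31.1069
β = √(1 − 1/γ²) = 0.9995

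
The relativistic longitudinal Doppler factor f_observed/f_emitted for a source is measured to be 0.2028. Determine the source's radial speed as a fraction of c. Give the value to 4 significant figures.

f_obs/f_src = √((1−β)/(1+β)) = 0.2028  ⇒  (1−β)/(1+β) = 0.0411278
β = |1 − D²|/(1 + D²) = |1 − 0.0411278|/(1 + 0.0411278) = 0.9210

β ≈ 0.9210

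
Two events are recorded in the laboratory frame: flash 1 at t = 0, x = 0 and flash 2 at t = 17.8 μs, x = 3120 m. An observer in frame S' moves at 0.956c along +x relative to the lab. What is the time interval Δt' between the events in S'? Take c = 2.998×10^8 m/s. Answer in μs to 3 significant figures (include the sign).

γ = 1/√(1 − 0.956²) = 3.4087
Δt' = γ(Δt − vΔx/c²) = 3.4087 × (17.8 μs − 0.956×3120 m / (2.998×10^8 m/s))
= 3.4087 × (7.8510 μs) = 26.8 μs

Δt' ≈ 26.8 μs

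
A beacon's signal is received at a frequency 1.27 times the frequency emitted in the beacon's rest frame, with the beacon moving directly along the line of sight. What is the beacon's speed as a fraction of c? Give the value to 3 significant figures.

β ≈ 0.235

f_obs/f_src = √((1+β)/(1−β)) = 1.27  ⇒  (1+β)/(1−β) = 1.6129
β = |1 − D²|/(1 + D²) = |1 − 1.6129|/(1 + 1.6129) = 0.235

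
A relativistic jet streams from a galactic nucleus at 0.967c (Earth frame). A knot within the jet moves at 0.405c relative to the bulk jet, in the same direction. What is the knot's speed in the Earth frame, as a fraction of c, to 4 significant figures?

u ≈ 0.9859c

Relativistic velocity addition: u = (u' + v)/(1 + u'v/c²)
= (0.405 + 0.967)/(1 + 0.405×0.967) = 1.372/1.39163 = 0.9859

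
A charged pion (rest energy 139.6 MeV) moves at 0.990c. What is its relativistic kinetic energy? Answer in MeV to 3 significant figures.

γ = 1/√(1 − 0.990²) = 7.0888
K = (γ − 1)m₀c² = (7.0888 − 1) × 139.6 MeV = 6.0888 × 139.6 MeV = 850 MeV

K ≈ 850 MeV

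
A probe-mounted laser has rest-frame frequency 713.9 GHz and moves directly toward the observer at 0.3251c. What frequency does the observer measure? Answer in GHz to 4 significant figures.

f_obs ≈ 1000 GHz

Relativistic Doppler: f_obs = f_src √((1+β)/(1−β))
= 713.9 × √(1.32510/0.674900) = 713.9 × 1.40121 = 1000 GHz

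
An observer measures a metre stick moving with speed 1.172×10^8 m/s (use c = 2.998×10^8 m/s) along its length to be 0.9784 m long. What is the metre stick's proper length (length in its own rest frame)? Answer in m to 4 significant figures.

L₀ ≈ 1.063 m

β = v/c = 1.172×10^8 / 2.998×10^8 = 0.390927
γ = 1/√(1 − 0.390927²) = 1.08646
L₀ = γL = 1.08646 × 0.9784 = 1.063 m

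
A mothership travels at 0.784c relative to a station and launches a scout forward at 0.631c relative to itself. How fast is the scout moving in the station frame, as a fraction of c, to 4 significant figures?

u ≈ 0.9467c

Compose boost 2: (0.631 + 0.784)/(1 + 0.631×0.784) = 1.415/1.49470 = 0.9467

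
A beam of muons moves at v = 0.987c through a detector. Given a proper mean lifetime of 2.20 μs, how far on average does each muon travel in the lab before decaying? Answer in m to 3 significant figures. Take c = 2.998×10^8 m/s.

d ≈ 4050 m

γ = 1/√(1 − 0.987²) = 6.2220
Dilated lifetime: Δt = γτ₀ = 6.2220 × 2.20 μs = 13.688 μs
d = vΔt = 0.987c × 13.688 μs = 2.9590×10^8 m/s × 1.3688×10^-5 s = 4050 m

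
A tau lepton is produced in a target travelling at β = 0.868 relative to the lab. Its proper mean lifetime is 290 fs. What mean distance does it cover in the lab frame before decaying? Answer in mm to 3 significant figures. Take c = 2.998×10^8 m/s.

d ≈ 0.152 mm

γ = 1/√(1 − 0.868²) = 2.0138
Dilated lifetime: Δt = γτ₀ = 2.0138 × 290 fs = 584.01 fs
d = vΔt = 0.868c × 584.01 fs = 2.6023×10^8 m/s × 5.8401×10^-13 s = 0.152 mm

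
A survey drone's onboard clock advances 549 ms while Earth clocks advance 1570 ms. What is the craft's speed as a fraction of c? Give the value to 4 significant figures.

γ = Δt/τ₀ = 1570/549 = 2.85974
β = √(1 − 1/γ²) = √(1 − 1/2.85974²) = 0.9369

β ≈ 0.9369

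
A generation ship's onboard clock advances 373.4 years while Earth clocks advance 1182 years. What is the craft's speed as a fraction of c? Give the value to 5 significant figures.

γ = Δt/τ₀ = 1182/373.4 = 3.165506
β = √(1 − 1/γ²) = √(1 − 1/3.165506²) = 0.94879

β ≈ 0.94879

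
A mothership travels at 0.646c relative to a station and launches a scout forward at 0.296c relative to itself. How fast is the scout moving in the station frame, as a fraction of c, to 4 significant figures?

Compose boost 2: (0.296 + 0.646)/(1 + 0.296×0.646) = 0.9420/1.19122 = 0.7908

u ≈ 0.7908c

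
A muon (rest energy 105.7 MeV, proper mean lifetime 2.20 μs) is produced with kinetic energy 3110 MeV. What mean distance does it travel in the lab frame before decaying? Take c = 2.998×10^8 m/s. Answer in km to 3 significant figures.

γ = 1 + K/(m₀c²) = 1 + 3110/105.7 = 30.423
β = √(1 − 1/γ²) = 0.99946
Dilated lifetime: γτ₀ = 30.423 × 2.20 μs = 66.930 μs
d = βc·γτ₀ = 0.99946 × (2.998×10^8 m/s) × 6.6930×10^-5 s = 20.1 km

d ≈ 20.1 km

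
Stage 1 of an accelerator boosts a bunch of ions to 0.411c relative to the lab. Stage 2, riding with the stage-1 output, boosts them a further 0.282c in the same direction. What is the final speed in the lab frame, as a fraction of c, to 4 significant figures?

u ≈ 0.6210c

Compose boost 2: (0.282 + 0.411)/(1 + 0.282×0.411) = 0.6930/1.11590 = 0.6210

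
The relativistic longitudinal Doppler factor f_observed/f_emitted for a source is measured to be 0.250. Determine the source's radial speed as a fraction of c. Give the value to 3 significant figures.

f_obs/f_src = √((1−β)/(1+β)) = 0.250  ⇒  (1−β)/(1+β) = 0.062500
β = |1 − D²|/(1 + D²) = |1 − 0.062500|/(1 + 0.062500) = 0.882

β ≈ 0.882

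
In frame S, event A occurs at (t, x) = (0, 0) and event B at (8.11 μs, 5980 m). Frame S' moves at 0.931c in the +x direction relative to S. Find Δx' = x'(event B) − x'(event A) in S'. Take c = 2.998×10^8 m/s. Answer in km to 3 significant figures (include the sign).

γ = 1/√(1 − 0.931²) = 2.7396
Δx' = γ(Δx − vΔt) = 2.7396 × (5980 m − 0.931×(2.998×10^8 m/s)×8.11×10^-6 s)
= 2.7396 × (3716.4 m) = 10.2 km

Δx' ≈ 10.2 km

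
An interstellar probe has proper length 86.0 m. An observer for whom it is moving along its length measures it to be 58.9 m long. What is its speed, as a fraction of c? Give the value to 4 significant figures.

β ≈ 0.7287

γ = L₀/L = 86.0/58.9 = 1.46010
β = √(1 − 1/γ²) = 0.7287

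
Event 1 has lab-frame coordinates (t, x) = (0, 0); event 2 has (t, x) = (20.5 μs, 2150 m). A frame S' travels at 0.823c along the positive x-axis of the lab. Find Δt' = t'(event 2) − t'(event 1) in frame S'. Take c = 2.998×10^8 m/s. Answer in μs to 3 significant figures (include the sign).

γ = 1/√(1 − 0.823²) = 1.7604
Δt' = γ(Δt − vΔx/c²) = 1.7604 × (20.5 μs − 0.823×2150 m / (2.998×10^8 m/s))
= 1.7604 × (14.598 μs) = 25.7 μs

Δt' ≈ 25.7 μs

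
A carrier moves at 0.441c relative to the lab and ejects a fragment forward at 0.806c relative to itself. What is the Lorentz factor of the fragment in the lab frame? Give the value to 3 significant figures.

γ ≈ 2.55

u_lab = (0.806 + 0.441)/(1 + 0.806×0.441) = 1.247/1.35545 = 0.919992
γ = 1/√(1 − 0.919992²) = 2.55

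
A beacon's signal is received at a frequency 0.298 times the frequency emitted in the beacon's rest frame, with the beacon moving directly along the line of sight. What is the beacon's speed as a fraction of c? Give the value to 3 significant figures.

f_obs/f_src = √((1−β)/(1+β)) = 0.298  ⇒  (1−β)/(1+β) = 0.088804
β = |1 − D²|/(1 + D²) = |1 − 0.088804|/(1 + 0.088804) = 0.837

β ≈ 0.837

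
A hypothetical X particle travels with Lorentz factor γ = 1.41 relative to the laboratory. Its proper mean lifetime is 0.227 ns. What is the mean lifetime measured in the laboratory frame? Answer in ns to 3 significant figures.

Δt ≈ 0.320 ns

γ = 1.41 (given)
Time dilation: Δt = γτ₀ = 1.41 × 0.227 ns = 0.320 ns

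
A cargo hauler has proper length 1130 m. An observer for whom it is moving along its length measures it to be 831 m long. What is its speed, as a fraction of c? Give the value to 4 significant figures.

β ≈ 0.6776

γ = L₀/L = 1130/831 = 1.35981
β = √(1 − 1/γ²) = 0.6776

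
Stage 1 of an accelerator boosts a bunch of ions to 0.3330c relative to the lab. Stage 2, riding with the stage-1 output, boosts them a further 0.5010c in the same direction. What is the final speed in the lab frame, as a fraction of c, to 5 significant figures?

u ≈ 0.71476c

Compose boost 2: (0.5010 + 0.3330)/(1 + 0.5010×0.3330) = 0.83400/1.166833 = 0.71476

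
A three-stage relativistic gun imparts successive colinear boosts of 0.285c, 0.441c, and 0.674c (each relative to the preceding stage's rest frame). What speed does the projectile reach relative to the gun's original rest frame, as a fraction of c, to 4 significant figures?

u ≈ 0.9193c

Compose boost 2: (0.441 + 0.285)/(1 + 0.441×0.285) = 0.7260/1.12569 = 0.644941
Compose boost 3: (0.674 + 0.644941)/(1 + 0.674×0.644941) = 1.31894/1.43469 = 0.9193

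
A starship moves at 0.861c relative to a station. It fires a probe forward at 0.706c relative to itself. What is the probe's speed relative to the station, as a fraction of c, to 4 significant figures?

u ≈ 0.9746c

Relativistic velocity addition: u = (u' + v)/(1 + u'v/c²)
= (0.706 + 0.861)/(1 + 0.706×0.861) = 1.567/1.60787 = 0.9746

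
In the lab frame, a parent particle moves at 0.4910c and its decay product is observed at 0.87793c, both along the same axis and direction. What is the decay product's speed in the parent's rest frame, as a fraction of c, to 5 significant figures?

u' ≈ 0.68009c

Inverse velocity addition: u' = (u − v)/(1 − uv/c²)
= (0.87793 − 0.4910)/(1 − 0.87793×0.4910) = 0.38693/0.5689364 = 0.68009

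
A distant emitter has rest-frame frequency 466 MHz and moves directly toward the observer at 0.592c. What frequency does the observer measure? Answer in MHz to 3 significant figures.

f_obs ≈ 921 MHz

Relativistic Doppler: f_obs = f_src √((1+β)/(1−β))
= 466 × √(1.5920/0.40800) = 466 × 1.9753 = 921 MHz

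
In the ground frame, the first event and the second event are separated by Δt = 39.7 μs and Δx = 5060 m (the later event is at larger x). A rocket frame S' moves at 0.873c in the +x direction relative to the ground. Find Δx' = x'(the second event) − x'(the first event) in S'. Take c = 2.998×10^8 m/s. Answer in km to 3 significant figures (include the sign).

γ = 1/√(1 − 0.873²) = 2.0504
Δx' = γ(Δx − vΔt) = 2.0504 × (5060 m − 0.873×(2.998×10^8 m/s)×39.7×10^-6 s)
= 2.0504 × (-5330.5 m) = -10.9 km

Δx' ≈ -10.9 km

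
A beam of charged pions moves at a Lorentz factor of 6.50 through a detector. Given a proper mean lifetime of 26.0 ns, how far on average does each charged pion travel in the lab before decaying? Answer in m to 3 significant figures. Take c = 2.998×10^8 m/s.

d ≈ 50.1 m

β = √(1 − 1/γ²) = √(1 − 1/6.50²) = 0.98809
Dilated lifetime: Δt = γτ₀ = 6.50 × 26.0 ns = 169.00 ns
d = vΔt = 0.98809c × 169.00 ns = 2.9623×10^8 m/s × 1.6900×10^-7 s = 50.1 m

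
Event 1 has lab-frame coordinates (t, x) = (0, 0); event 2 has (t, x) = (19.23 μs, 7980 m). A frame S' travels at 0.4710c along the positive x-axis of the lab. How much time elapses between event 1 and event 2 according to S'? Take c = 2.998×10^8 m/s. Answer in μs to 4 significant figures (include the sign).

γ = 1/√(1 − 0.4710²) = 1.13362
Δt' = γ(Δt − vΔx/c²) = 1.13362 × (19.23 μs − 0.4710×7980 m / (2.998×10^8 m/s))
= 1.13362 × (6.69304 μs) = 7.587 μs

Δt' ≈ 7.587 μs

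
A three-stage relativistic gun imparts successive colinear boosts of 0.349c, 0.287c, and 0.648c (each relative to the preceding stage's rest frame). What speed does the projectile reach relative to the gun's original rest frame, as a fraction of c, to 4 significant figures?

u ≈ 0.8920c

Compose boost 2: (0.287 + 0.349)/(1 + 0.287×0.349) = 0.6360/1.10016 = 0.578096
Compose boost 3: (0.648 + 0.578096)/(1 + 0.648×0.578096) = 1.22610/1.37461 = 0.8920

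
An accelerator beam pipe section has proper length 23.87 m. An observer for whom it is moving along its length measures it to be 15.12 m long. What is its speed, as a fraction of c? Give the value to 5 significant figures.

γ = L₀/L = 23.87/15.12 = 1.578704
β = √(1 − 1/γ²) = 0.77380

β ≈ 0.77380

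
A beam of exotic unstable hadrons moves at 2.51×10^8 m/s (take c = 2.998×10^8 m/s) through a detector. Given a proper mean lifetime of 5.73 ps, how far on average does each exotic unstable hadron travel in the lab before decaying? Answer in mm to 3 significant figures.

β = v/c = 2.51×10^8 / 2.998×10^8 = 0.83722
γ = 1/√(1 − 0.83722²) = 1.8286
Dilated lifetime: Δt = γτ₀ = 1.8286 × 5.73 ps = 10.478 ps
d = vΔt = 0.83722c × 10.478 ps = 2.5100×10^8 m/s × 1.0478×10^-11 s = 2.63 mm

d ≈ 2.63 mm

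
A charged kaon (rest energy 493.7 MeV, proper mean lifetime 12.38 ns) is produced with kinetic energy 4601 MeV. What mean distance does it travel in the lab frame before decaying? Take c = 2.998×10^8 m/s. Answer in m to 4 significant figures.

γ = 1 + K/(m₀c²) = 1 + 4601/493.7 = 10.3194
β = √(1 − 1/γ²) = 0.995294
Dilated lifetime: γτ₀ = 10.3194 × 12.38 ns = 127.754 ns
d = βc·γτ₀ = 0.995294 × (2.998×10^8 m/s) × 1.27754×10^-7 s = 38.12 m

d ≈ 38.12 m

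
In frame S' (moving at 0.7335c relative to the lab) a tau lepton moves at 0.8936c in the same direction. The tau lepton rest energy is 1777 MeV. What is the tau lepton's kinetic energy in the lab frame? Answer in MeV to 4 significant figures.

u_lab = (0.8936 + 0.7335)/(1 + 0.8936×0.7335) = 0.9828714
γ = 1/√(1 − 0.9828714²) = 5.42615
K = (γ − 1)m₀c² = (5.42615 − 1) × 1777 = 4.42615 × 1777 = 7865 MeV

K ≈ 7865 MeV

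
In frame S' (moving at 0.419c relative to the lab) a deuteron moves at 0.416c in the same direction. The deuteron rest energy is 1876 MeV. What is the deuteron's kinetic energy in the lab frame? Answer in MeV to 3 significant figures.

u_lab = (0.416 + 0.419)/(1 + 0.416×0.419) = 0.711059
γ = 1/√(1 − 0.711059²) = 1.4222
K = (γ − 1)m₀c² = (1.4222 − 1) × 1876 = 0.42221 × 1876 = 792 MeV

K ≈ 792 MeV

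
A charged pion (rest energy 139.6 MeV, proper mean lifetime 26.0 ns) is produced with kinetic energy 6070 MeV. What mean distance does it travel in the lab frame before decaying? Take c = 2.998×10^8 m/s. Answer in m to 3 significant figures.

γ = 1 + K/(m₀c²) = 1 + 6070/139.6 = 44.481
β = √(1 − 1/γ²) = 0.99975
Dilated lifetime: γτ₀ = 44.481 × 26.0 ns = 1156.5 ns
d = βc·γτ₀ = 0.99975 × (2.998×10^8 m/s) × 1.1565×10^-6 s = 347 m

d ≈ 347 m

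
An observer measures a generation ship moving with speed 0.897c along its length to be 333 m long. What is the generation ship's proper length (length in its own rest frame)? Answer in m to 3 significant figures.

γ = 1/√(1 − 0.897²) = 2.2623
L₀ = γL = 2.2623 × 333 = 753 m

L₀ ≈ 753 m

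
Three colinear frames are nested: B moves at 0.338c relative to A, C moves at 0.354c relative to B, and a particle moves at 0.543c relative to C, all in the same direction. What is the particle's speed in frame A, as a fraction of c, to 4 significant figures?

u ≈ 0.8693c

Compose boost 2: (0.354 + 0.338)/(1 + 0.354×0.338) = 0.6920/1.11965 = 0.618049
Compose boost 3: (0.543 + 0.618049)/(1 + 0.543×0.618049) = 1.16105/1.33560 = 0.8693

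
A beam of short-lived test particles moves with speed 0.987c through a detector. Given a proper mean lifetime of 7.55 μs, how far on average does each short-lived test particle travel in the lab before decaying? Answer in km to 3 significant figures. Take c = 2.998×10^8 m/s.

d ≈ 13.9 km

γ = 1/√(1 − 0.987²) = 6.2220
Dilated lifetime: Δt = γτ₀ = 6.2220 × 7.55 μs = 46.976 μs
d = vΔt = 0.987c × 46.976 μs = 2.9590×10^8 m/s × 4.6976×10^-5 s = 13.9 km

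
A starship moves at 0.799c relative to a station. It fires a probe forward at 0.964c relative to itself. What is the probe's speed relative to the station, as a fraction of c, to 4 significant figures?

u ≈ 0.9959c

Relativistic velocity addition: u = (u' + v)/(1 + u'v/c²)
= (0.964 + 0.799)/(1 + 0.964×0.799) = 1.763/1.77024 = 0.9959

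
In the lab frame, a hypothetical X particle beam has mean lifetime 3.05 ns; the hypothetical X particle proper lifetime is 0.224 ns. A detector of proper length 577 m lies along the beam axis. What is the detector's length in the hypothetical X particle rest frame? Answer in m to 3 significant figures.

L ≈ 42.4 m

Time dilation ⇒ γ = Δt/τ₀ = 3.05/0.224 = 13.616
Length contraction: L = L₀/γ = 577/13.616 = 42.4 m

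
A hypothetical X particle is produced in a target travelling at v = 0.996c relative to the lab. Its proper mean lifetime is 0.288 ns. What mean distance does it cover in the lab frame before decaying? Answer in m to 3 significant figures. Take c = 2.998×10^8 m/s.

γ = 1/√(1 − 0.996²) = 11.192
Dilated lifetime: Δt = γτ₀ = 11.192 × 0.288 ns = 3.2232 ns
d = vΔt = 0.996c × 3.2232 ns = 2.9860×10^8 m/s × 3.2232×10^-9 s = 0.962 m

d ≈ 0.962 m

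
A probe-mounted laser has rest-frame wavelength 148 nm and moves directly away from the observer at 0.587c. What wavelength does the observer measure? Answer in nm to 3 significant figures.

Relativistic Doppler: λ_obs = λ_src √((1+β)/(1−β))
= 148 × √(1.5870/0.41300) = 148 × 1.9603 = 290 nm

λ_obs ≈ 290 nm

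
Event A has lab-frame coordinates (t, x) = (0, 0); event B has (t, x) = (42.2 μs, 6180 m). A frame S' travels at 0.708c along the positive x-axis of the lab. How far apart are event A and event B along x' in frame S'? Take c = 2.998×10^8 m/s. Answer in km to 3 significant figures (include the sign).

γ = 1/√(1 − 0.708²) = 1.4160
Δx' = γ(Δx − vΔt) = 1.4160 × (6180 m − 0.708×(2.998×10^8 m/s)×42.2×10^-6 s)
= 1.4160 × (-2777.3 m) = -3.93 km

Δx' ≈ -3.93 km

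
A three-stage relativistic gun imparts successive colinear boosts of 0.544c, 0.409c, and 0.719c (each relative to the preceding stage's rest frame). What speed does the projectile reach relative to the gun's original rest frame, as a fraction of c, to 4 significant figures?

u ≈ 0.9603c

Compose boost 2: (0.409 + 0.544)/(1 + 0.409×0.544) = 0.9530/1.22250 = 0.779553
Compose boost 3: (0.719 + 0.779553)/(1 + 0.719×0.779553) = 1.49855/1.56050 = 0.9603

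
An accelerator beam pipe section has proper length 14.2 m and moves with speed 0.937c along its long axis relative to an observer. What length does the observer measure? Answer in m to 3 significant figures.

L ≈ 4.96 m

γ = 1/√(1 − 0.937²) = 2.8626
Length contraction: L = L₀/γ = 14.2/2.8626 = 4.96 m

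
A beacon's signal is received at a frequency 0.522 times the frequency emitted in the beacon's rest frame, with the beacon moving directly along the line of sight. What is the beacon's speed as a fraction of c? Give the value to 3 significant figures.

f_obs/f_src = √((1−β)/(1+β)) = 0.522  ⇒  (1−β)/(1+β) = 0.27248
β = |1 − D²|/(1 + D²) = |1 − 0.27248|/(1 + 0.27248) = 0.572

β ≈ 0.572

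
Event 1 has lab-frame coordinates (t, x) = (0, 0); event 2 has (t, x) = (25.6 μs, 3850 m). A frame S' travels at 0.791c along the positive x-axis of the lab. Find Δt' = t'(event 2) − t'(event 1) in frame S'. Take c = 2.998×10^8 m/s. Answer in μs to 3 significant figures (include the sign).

Δt' ≈ 25.2 μs

γ = 1/√(1 − 0.791²) = 1.6345
Δt' = γ(Δt − vΔx/c²) = 1.6345 × (25.6 μs − 0.791×3850 m / (2.998×10^8 m/s))
= 1.6345 × (15.442 μs) = 25.2 μs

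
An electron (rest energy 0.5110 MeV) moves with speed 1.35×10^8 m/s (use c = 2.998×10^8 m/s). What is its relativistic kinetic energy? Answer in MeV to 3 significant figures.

β = v/c = 1.35×10^8 / 2.998×10^8 = 0.45030
γ = 1/√(1 − 0.45030²) = 1.1200
K = (γ − 1)m₀c² = (1.1200 − 1) × 0.5110 MeV = 0.11997 × 0.5110 MeV = 0.0613 MeV

K ≈ 0.0613 MeV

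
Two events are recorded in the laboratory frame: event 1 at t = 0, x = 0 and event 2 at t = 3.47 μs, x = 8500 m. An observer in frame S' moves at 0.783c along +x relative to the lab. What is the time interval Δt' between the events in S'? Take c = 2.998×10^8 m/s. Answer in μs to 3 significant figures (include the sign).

γ = 1/√(1 − 0.783²) = 1.6077
Δt' = γ(Δt − vΔx/c²) = 1.6077 × (3.47 μs − 0.783×8500 m / (2.998×10^8 m/s))
= 1.6077 × (-18.730 μs) = -30.1 μs

Δt' ≈ -30.1 μs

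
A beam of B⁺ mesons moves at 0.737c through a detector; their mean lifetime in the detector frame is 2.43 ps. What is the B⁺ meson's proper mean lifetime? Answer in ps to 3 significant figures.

γ = 1/√(1 − 0.737²) = 1.4795
Proper time: τ₀ = Δt/γ = 2.43/1.4795 = 1.64 ps

τ₀ ≈ 1.64 ps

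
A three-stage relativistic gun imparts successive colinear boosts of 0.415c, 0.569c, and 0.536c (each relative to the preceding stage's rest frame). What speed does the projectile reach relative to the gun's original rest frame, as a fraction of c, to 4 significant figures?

Compose boost 2: (0.569 + 0.415)/(1 + 0.569×0.415) = 0.9840/1.23613 = 0.796030
Compose boost 3: (0.536 + 0.796030)/(1 + 0.536×0.796030) = 1.33203/1.42667 = 0.9337

u ≈ 0.9337c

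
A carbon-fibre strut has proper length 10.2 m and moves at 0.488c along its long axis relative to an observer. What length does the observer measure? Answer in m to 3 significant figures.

L ≈ 8.90 m

γ = 1/√(1 − 0.488²) = 1.1457
Length contraction: L = L₀/γ = 10.2/1.1457 = 8.90 m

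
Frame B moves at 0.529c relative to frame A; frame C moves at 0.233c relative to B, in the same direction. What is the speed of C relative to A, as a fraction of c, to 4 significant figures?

Compose boost 2: (0.233 + 0.529)/(1 + 0.233×0.529) = 0.7620/1.12326 = 0.6784

u ≈ 0.6784c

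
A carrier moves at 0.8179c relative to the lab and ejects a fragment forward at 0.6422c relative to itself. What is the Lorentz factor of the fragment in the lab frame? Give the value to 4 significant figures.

u_lab = (0.6422 + 0.8179)/(1 + 0.6422×0.8179) = 1.4601/1.525255 = 0.9572823
γ = 1/√(1 − 0.9572823²) = 3.458

γ ≈ 3.458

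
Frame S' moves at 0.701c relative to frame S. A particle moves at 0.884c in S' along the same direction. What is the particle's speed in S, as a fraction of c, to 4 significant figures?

u ≈ 0.9786c

Relativistic velocity addition: u = (u' + v)/(1 + u'v/c²)
= (0.884 + 0.701)/(1 + 0.884×0.701) = 1.585/1.61968 = 0.9786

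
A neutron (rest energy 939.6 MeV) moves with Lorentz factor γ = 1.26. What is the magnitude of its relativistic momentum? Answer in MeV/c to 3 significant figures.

β = √(1 − 1/γ²) = √(1 − 1/1.26²) = 0.60837
p = γβm₀c = 1.26 × 0.60837 × 939.6 MeV/c = 720 MeV/c

p ≈ 720 MeV/c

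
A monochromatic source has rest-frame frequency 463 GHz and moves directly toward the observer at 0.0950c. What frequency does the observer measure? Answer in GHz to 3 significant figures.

f_obs ≈ 509 GHz

Relativistic Doppler: f_obs = f_src √((1+β)/(1−β))
= 463 × √(1.0950/0.90500) = 463 × 1.1000 = 509 GHz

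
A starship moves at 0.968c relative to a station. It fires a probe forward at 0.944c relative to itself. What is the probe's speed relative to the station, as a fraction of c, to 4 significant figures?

Relativistic velocity addition: u = (u' + v)/(1 + u'v/c²)
= (0.944 + 0.968)/(1 + 0.944×0.968) = 1.912/1.91379 = 0.9991

u ≈ 0.9991c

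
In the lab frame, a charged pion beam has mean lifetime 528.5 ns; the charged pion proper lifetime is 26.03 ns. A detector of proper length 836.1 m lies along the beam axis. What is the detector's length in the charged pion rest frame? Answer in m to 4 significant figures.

L ≈ 41.18 m

Time dilation ⇒ γ = Δt/τ₀ = 528.5/26.03 = 20.3035
Length contraction: L = L₀/γ = 836.1/20.3035 = 41.18 m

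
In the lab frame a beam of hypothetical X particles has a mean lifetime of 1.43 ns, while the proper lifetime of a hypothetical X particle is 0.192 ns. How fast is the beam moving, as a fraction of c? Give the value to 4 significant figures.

γ = Δt/τ₀ = 1.43/0.192 = 7.44792
β = √(1 − 1/γ²) = √(1 − 1/7.44792²) = 0.9909

β ≈ 0.9909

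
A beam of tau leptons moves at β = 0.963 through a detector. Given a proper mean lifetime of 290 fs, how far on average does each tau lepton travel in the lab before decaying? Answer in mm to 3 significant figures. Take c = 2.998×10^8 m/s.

γ = 1/√(1 − 0.963²) = 3.7106
Dilated lifetime: Δt = γτ₀ = 3.7106 × 290 fs = 1076.1 fs
d = vΔt = 0.963c × 1076.1 fs = 2.8871×10^8 m/s × 1.0761×10^-12 s = 0.311 mm

d ≈ 0.311 mm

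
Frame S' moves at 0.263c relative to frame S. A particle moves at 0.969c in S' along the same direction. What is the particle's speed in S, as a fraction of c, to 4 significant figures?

u ≈ 0.9818c

Relativistic velocity addition: u = (u' + v)/(1 + u'v/c²)
= (0.969 + 0.263)/(1 + 0.969×0.263) = 1.232/1.25485 = 0.9818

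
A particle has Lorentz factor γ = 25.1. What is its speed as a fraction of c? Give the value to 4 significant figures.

β ≈ 0.9992

β = √(1 − 1/γ²) = √(1 − 1/25.1²) = √(0.998413) = 0.9992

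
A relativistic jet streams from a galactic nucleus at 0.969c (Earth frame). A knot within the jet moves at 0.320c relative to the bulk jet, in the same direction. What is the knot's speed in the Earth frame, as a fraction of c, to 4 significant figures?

Relativistic velocity addition: u = (u' + v)/(1 + u'v/c²)
= (0.320 + 0.969)/(1 + 0.320×0.969) = 1.289/1.31008 = 0.9839

u ≈ 0.9839c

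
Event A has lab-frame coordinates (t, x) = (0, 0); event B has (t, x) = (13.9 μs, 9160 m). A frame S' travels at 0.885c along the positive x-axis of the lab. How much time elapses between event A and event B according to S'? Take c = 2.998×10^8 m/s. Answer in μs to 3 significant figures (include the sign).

γ = 1/√(1 − 0.885²) = 2.1478
Δt' = γ(Δt − vΔx/c²) = 2.1478 × (13.9 μs − 0.885×9160 m / (2.998×10^8 m/s))
= 2.1478 × (-13.140 μs) = -28.2 μs

Δt' ≈ -28.2 μs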